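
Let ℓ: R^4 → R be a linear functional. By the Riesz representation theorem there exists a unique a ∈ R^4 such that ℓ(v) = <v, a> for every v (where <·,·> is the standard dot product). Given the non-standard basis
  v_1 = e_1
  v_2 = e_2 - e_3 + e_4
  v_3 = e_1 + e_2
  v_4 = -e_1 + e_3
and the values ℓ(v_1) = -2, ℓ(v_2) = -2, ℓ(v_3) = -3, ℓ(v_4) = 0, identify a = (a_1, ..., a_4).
a = (-2, -1, -2, -3)

Write a = (a_1, ..., a_4) in the standard basis. For each basis vector v_i, ℓ(v_i) = <v_i, a> is a linear equation in the a_j's. Collect the n equations into a matrix system V a = ℓ, where row i of V is v_i (expressed in the standard basis). Since V is invertible (lower-triangular with 1s on the diagonal, up to permutation), solve by back-substitution:
  V =
[[1, 0, 0, 0],
 [0, 1, -1, 1],
 [1, 1, 0, 0],
 [-1, 0, 1, 0]]
  V a = (-2, -2, -3, 0)
Solving gives a = (-2, -1, -2, -3).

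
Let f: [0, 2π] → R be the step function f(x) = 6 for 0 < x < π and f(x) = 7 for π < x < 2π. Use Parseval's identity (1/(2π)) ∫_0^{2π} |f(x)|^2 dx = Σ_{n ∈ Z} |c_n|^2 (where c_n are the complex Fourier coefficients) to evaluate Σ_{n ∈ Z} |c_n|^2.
Σ |c_n|^2 = 85/2

Parseval equates the L^2 energy of f (normalised by 1/(2π)) with the ℓ^2 sum of its Fourier coefficients: (1/(2π)) ∫_0^{2π} |f|^2 = Σ |c_n|^2.
Compute the left side: (1/(2π)) [∫_0^π 6^2 dx + ∫_π^{2π} 7^2 dx] = (1/(2π)) · (36π + 49π) = (36 + 49)/2 = 85/2.
So Σ_{n ∈ Z} |c_n|^2 = 85/2.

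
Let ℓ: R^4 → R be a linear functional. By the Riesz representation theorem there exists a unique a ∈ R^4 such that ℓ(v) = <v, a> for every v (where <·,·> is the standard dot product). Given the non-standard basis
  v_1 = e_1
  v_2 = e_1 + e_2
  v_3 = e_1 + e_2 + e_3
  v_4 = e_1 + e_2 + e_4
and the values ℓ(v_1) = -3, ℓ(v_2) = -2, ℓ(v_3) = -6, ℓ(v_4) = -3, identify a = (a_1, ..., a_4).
a = (-3, 1, -4, -1)

Write a = (a_1, ..., a_4) in the standard basis. For each basis vector v_i, ℓ(v_i) = <v_i, a> is a linear equation in the a_j's. Collect the n equations into a matrix system V a = ℓ, where row i of V is v_i (expressed in the standard basis). Since V is invertible (lower-triangular with 1s on the diagonal, up to permutation), solve by back-substitution:
  V =
[[1, 0, 0, 0],
 [1, 1, 0, 0],
 [1, 1, 1, 0],
 [1, 1, 0, 1]]
  V a = (-3, -2, -6, -3)
Solving gives a = (-3, 1, -4, -1).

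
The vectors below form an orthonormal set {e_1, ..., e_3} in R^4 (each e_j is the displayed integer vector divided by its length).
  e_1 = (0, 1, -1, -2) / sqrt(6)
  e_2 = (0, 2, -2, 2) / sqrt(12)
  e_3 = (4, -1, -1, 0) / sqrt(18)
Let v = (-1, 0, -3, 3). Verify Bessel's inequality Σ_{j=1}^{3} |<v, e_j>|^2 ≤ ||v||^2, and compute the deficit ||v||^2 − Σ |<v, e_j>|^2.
Σ |<v, e_j>|^2 = 122/9; ||v||^2 = 19; deficit = 49/9

Write each e_j = u_j / sqrt(<u_j, u_j>) where u_j is the displayed integer vector. Then <v, e_j> = <v, u_j> / sqrt(<u_j, u_j>), so |<v, e_j>|^2 = <v, u_j>^2 / <u_j, u_j>.
Coefficients: <v, e_1> = -3/sqrt(6), <v, e_2> = 12/sqrt(12), <v, e_3> = -1/sqrt(18).
Square and sum: Σ |<v, e_j>|^2 = 122/9.
Compute ||v||^2 = v·v = 19.
Deficit = 19 − 122/9 = 49/9 ≥ 0, confirming Bessel's inequality. (The deficit equals ||v − Σ <v,e_j> e_j||^2, the squared distance from v to span{e_j}.)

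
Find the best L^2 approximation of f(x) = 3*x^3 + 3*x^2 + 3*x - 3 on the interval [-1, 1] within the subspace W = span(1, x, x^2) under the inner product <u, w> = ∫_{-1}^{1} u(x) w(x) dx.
g(x) = 3*x^2 + 24*x/5 - 3

The best approximation g ∈ W is the orthogonal projection of f onto W. Writing g = a_0 + a_1 x + a_2 x^2, the coefficients solve the normal equations G · a = b where
  G_{ij} = <φ_i, φ_j> and b_i = <f, φ_i>, with φ_0 = 1, φ_1 = x, φ_2 = x^2.
G =
  [2, 0, 2/3]
  [0, 2/3, 0]
  [2/3, 0, 2/5],
b = (-4, 16/5, -4/5).
Solving gives a_0 = -3, a_1 = 24/5, a_2 = 3, so
  g(x) = 3*x^2 + 24*x/5 - 3.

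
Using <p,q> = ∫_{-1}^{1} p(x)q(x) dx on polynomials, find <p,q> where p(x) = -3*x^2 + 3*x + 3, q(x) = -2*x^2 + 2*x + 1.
<p,q> = 32/5

Expand the product: p(x)·q(x) = 6*x^4 - 12*x^3 - 3*x^2 + 9*x + 3.
∫_{-1}^{1} of each monomial x^k gives [2/(k+1) if k even, 0 if k odd]. Integrating term-by-term (or equivalently evaluating the antiderivative F(x) = 6*x^5/5 - 3*x^4 - x^3 + 9*x^2/2 + 3*x at the endpoints):
  F(1) − F(−1) = 47/10 − (-17/10) = 32/5.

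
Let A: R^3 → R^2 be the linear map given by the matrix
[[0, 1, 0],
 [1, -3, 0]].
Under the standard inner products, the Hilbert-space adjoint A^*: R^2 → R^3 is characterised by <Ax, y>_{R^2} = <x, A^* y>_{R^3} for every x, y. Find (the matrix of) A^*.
A^* = A^T =
[[0, 1],
 [1, -3],
 [0, 0]]

For real matrices with standard dot products, the defining identity <Ax, y> = <x, A^* y> gives (Ax)^T y = x^T (A^*) y, i.e. x^T A^T y = x^T (A^*) y. Since this holds for all x, y, we must have A^* = A^T. Therefore
A^* =
[[0, 1],
 [1, -3],
 [0, 0]].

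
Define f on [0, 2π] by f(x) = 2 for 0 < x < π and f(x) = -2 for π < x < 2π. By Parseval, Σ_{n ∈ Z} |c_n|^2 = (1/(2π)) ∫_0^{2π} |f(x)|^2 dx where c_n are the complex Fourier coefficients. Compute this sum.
Σ |c_n|^2 = 4

Parseval equates the L^2 energy of f (normalised by 1/(2π)) with the ℓ^2 sum of its Fourier coefficients: (1/(2π)) ∫_0^{2π} |f|^2 = Σ |c_n|^2.
Compute the left side: (1/(2π)) [∫_0^π 2^2 dx + ∫_π^{2π} (-2)^2 dx] = (1/(2π)) · (4π + 4π) = (4 + 4)/2 = 4.
So Σ_{n ∈ Z} |c_n|^2 = 4.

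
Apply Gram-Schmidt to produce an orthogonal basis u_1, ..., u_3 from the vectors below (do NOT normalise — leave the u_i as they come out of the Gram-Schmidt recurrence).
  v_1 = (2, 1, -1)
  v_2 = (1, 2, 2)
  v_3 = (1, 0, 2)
Orthogonal basis:
  u_1 = (2, 1, -1)
  u_2 = (1/3, 5/3, 7/3)
  u_3 = (4/5, -1, 3/5)

Apply the Gram-Schmidt recurrence
  u_1 = v_1
  u_i = v_i − Σ_{j<i} ((v_i · u_j) / (u_j · u_j)) · u_j.

Step by step this gives:
  u_1 = (2, 1, -1)
  u_2 = (1/3, 5/3, 7/3)
  u_3 = (4/5, -1, 3/5)

Orthogonality check:
  u_2 · u_1 = 0 (should be 0)
  u_3 · u_1 = 0 (should be 0)
  u_3 · u_2 = 0 (should be 0)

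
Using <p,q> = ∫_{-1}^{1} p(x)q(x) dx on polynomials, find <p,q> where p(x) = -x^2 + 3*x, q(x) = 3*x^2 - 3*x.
<p,q> = -36/5

Expand the product: p(x)·q(x) = -3*x^4 + 12*x^3 - 9*x^2.
∫_{-1}^{1} of each monomial x^k gives [2/(k+1) if k even, 0 if k odd]. Integrating term-by-term (or equivalently evaluating the antiderivative F(x) = -3*x^5/5 + 3*x^4 - 3*x^3 at the endpoints):
  F(1) − F(−1) = -3/5 − (33/5) = -36/5.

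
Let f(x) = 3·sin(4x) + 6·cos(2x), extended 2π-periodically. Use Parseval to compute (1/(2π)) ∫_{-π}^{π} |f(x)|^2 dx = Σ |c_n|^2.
Σ |c_n|^2 = 45/2

Expand |f|^2 and use orthogonality of {sin(nx), cos(mx)} on [-π, π]:
  ∫_{-π}^{π} sin(nx)^2 dx = π, ∫ cos(mx)^2 dx = π, and cross terms integrate to 0.
So ∫_{-π}^{π} f(x)^2 dx = 3^2 · π + 6^2 · π = (9 + 36)π.
Divide by 2π: (9 + 36)/2 = 45/2.
By Parseval, this equals Σ |c_n|^2.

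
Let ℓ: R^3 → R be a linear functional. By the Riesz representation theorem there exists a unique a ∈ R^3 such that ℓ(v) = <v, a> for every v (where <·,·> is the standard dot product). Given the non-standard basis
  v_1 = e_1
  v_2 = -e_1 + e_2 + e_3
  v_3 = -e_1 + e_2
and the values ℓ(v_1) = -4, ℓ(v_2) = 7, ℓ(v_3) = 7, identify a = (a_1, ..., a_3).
a = (-4, 3, 0)

Write a = (a_1, ..., a_3) in the standard basis. For each basis vector v_i, ℓ(v_i) = <v_i, a> is a linear equation in the a_j's. Collect the n equations into a matrix system V a = ℓ, where row i of V is v_i (expressed in the standard basis). Since V is invertible (lower-triangular with 1s on the diagonal, up to permutation), solve by back-substitution:
  V =
[[1, 0, 0],
 [-1, 1, 1],
 [-1, 1, 0]]
  V a = (-4, 7, 7)
Solving gives a = (-4, 3, 0).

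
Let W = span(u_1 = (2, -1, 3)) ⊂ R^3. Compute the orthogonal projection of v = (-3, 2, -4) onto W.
proj_W(v) = (-20/7, 10/7, -30/7)

Set up U = [u_1 | ... | u_1] ∈ R^(3×1). The projector onto W = col(U) is P = U (U^T U)^(-1) U^T.
Compute U^T U =
  [14],
and U^T v = (-20).
Solve U^T U · c = U^T v for the coefficients: c = (-10/7). The projection is proj_W(v) = U c.
Check: (v - proj_W(v)) · u_1 = 0  (should be 0).
Result: proj_W(v) = (-20/7, 10/7, -30/7).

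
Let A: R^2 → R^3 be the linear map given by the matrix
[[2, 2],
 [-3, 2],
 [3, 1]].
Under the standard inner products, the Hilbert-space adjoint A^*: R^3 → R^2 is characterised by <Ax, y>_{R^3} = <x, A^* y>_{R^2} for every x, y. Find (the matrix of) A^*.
A^* = A^T =
[[2, -3, 3],
 [2, 2, 1]]

For real matrices with standard dot products, the defining identity <Ax, y> = <x, A^* y> gives (Ax)^T y = x^T (A^*) y, i.e. x^T A^T y = x^T (A^*) y. Since this holds for all x, y, we must have A^* = A^T. Therefore
A^* =
[[2, -3, 3],
 [2, 2, 1]].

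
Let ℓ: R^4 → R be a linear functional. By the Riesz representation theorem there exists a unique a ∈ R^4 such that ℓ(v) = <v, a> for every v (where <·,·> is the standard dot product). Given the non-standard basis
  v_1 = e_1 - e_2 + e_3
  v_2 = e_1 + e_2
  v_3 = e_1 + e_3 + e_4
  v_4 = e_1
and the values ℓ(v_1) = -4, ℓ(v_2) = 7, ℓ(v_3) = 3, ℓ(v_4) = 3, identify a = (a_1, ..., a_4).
a = (3, 4, -3, 3)

Write a = (a_1, ..., a_4) in the standard basis. For each basis vector v_i, ℓ(v_i) = <v_i, a> is a linear equation in the a_j's. Collect the n equations into a matrix system V a = ℓ, where row i of V is v_i (expressed in the standard basis). Since V is invertible (lower-triangular with 1s on the diagonal, up to permutation), solve by back-substitution:
  V =
[[1, -1, 1, 0],
 [1, 1, 0, 0],
 [1, 0, 1, 1],
 [1, 0, 0, 0]]
  V a = (-4, 7, 3, 3)
Solving gives a = (3, 4, -3, 3).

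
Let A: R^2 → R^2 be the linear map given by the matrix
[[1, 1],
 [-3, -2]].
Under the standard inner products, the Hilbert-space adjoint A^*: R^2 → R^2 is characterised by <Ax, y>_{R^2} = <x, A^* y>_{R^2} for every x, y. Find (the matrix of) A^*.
A^* = A^T =
[[1, -3],
 [1, -2]]

For real matrices with standard dot products, the defining identity <Ax, y> = <x, A^* y> gives (Ax)^T y = x^T (A^*) y, i.e. x^T A^T y = x^T (A^*) y. Since this holds for all x, y, we must have A^* = A^T. Therefore
A^* =
[[1, -3],
 [1, -2]].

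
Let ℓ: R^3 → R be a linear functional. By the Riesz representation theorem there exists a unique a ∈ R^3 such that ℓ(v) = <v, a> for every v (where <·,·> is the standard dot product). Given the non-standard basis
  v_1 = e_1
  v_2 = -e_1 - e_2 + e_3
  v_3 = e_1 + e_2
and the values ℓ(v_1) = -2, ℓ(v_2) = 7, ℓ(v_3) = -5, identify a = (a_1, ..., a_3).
a = (-2, -3, 2)

Write a = (a_1, ..., a_3) in the standard basis. For each basis vector v_i, ℓ(v_i) = <v_i, a> is a linear equation in the a_j's. Collect the n equations into a matrix system V a = ℓ, where row i of V is v_i (expressed in the standard basis). Since V is invertible (lower-triangular with 1s on the diagonal, up to permutation), solve by back-substitution:
  V =
[[1, 0, 0],
 [-1, -1, 1],
 [1, 1, 0]]
  V a = (-2, 7, -5)
Solving gives a = (-2, -3, 2).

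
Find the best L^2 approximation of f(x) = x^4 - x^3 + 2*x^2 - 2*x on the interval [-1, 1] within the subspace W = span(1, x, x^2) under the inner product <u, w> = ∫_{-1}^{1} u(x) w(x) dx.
g(x) = 20*x^2/7 - 13*x/5 - 3/35

The best approximation g ∈ W is the orthogonal projection of f onto W. Writing g = a_0 + a_1 x + a_2 x^2, the coefficients solve the normal equations G · a = b where
  G_{ij} = <φ_i, φ_j> and b_i = <f, φ_i>, with φ_0 = 1, φ_1 = x, φ_2 = x^2.
G =
  [2, 0, 2/3]
  [0, 2/3, 0]
  [2/3, 0, 2/5],
b = (26/15, -26/15, 38/35).
Solving gives a_0 = -3/35, a_1 = -13/5, a_2 = 20/7, so
  g(x) = 20*x^2/7 - 13*x/5 - 3/35.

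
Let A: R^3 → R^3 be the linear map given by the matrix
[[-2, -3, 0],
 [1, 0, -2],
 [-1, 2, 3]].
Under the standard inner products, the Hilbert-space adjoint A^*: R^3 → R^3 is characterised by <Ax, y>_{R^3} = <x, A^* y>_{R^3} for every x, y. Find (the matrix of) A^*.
A^* = A^T =
[[-2, 1, -1],
 [-3, 0, 2],
 [0, -2, 3]]

For real matrices with standard dot products, the defining identity <Ax, y> = <x, A^* y> gives (Ax)^T y = x^T (A^*) y, i.e. x^T A^T y = x^T (A^*) y. Since this holds for all x, y, we must have A^* = A^T. Therefore
A^* =
[[-2, 1, -1],
 [-3, 0, 2],
 [0, -2, 3]].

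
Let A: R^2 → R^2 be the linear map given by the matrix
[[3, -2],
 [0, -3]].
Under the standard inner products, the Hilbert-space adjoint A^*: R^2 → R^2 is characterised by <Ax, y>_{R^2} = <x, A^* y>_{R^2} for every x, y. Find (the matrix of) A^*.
A^* = A^T =
[[3, 0],
 [-2, -3]]

For real matrices with standard dot products, the defining identity <Ax, y> = <x, A^* y> gives (Ax)^T y = x^T (A^*) y, i.e. x^T A^T y = x^T (A^*) y. Since this holds for all x, y, we must have A^* = A^T. Therefore
A^* =
[[3, 0],
 [-2, -3]].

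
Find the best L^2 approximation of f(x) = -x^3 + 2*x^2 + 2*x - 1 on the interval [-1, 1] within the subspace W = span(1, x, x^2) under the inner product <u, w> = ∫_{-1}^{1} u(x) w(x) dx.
g(x) = 2*x^2 + 7*x/5 - 1

The best approximation g ∈ W is the orthogonal projection of f onto W. Writing g = a_0 + a_1 x + a_2 x^2, the coefficients solve the normal equations G · a = b where
  G_{ij} = <φ_i, φ_j> and b_i = <f, φ_i>, with φ_0 = 1, φ_1 = x, φ_2 = x^2.
G =
  [2, 0, 2/3]
  [0, 2/3, 0]
  [2/3, 0, 2/5],
b = (-2/3, 14/15, 2/15).
Solving gives a_0 = -1, a_1 = 7/5, a_2 = 2, so
  g(x) = 2*x^2 + 7*x/5 - 1.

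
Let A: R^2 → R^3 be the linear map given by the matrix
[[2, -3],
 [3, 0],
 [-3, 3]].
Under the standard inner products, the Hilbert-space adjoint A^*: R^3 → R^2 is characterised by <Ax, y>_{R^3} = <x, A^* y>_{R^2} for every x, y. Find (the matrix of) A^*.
A^* = A^T =
[[2, 3, -3],
 [-3, 0, 3]]

For real matrices with standard dot products, the defining identity <Ax, y> = <x, A^* y> gives (Ax)^T y = x^T (A^*) y, i.e. x^T A^T y = x^T (A^*) y. Since this holds for all x, y, we must have A^* = A^T. Therefore
A^* =
[[2, 3, -3],
 [-3, 0, 3]].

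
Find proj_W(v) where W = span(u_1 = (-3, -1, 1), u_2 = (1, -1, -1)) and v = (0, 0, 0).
proj_W(v) = (0, 0, 0)

Set up U = [u_1 | ... | u_2] ∈ R^(3×2). The projector onto W = col(U) is P = U (U^T U)^(-1) U^T.
Compute U^T U =
  [11, -3]
  [-3, 3],
and U^T v = (0, 0).
Solve U^T U · c = U^T v for the coefficients: c = (0, 0). The projection is proj_W(v) = U c.
Check: (v - proj_W(v)) · u_1 = 0  (should be 0).
Check: (v - proj_W(v)) · u_2 = 0  (should be 0).
Result: proj_W(v) = (0, 0, 0).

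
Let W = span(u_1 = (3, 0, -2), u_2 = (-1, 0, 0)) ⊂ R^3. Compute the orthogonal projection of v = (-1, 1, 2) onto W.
proj_W(v) = (-1, 0, 2)

Set up U = [u_1 | ... | u_2] ∈ R^(3×2). The projector onto W = col(U) is P = U (U^T U)^(-1) U^T.
Compute U^T U =
  [13, -3]
  [-3, 1],
and U^T v = (-7, 1).
Solve U^T U · c = U^T v for the coefficients: c = (-1, -2). The projection is proj_W(v) = U c.
Check: (v - proj_W(v)) · u_1 = 0  (should be 0).
Check: (v - proj_W(v)) · u_2 = 0  (should be 0).
Result: proj_W(v) = (-1, 0, 2).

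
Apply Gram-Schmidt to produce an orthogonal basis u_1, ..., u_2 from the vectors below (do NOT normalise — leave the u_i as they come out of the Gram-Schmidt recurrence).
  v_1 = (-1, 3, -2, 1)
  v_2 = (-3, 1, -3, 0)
Orthogonal basis:
  u_1 = (-1, 3, -2, 1)
  u_2 = (-11/5, -7/5, -7/5, -4/5)

Apply the Gram-Schmidt recurrence
  u_1 = v_1
  u_i = v_i − Σ_{j<i} ((v_i · u_j) / (u_j · u_j)) · u_j.

Step by step this gives:
  u_1 = (-1, 3, -2, 1)
  u_2 = (-11/5, -7/5, -7/5, -4/5)

Orthogonality check:
  u_2 · u_1 = 0 (should be 0)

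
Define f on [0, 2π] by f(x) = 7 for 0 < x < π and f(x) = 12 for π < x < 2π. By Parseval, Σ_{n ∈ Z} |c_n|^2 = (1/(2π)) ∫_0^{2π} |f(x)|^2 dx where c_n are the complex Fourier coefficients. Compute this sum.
Σ |c_n|^2 = 193/2

Parseval equates the L^2 energy of f (normalised by 1/(2π)) with the ℓ^2 sum of its Fourier coefficients: (1/(2π)) ∫_0^{2π} |f|^2 = Σ |c_n|^2.
Compute the left side: (1/(2π)) [∫_0^π 7^2 dx + ∫_π^{2π} 12^2 dx] = (1/(2π)) · (49π + 144π) = (49 + 144)/2 = 193/2.
So Σ_{n ∈ Z} |c_n|^2 = 193/2.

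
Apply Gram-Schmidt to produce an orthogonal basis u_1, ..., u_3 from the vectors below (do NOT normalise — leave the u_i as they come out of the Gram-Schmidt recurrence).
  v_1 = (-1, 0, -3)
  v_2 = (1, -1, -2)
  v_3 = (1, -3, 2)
Orthogonal basis:
  u_1 = (-1, 0, -3)
  u_2 = (3/2, -1, -1/2)
  u_3 = (-6/5, -2, 2/5)

Apply the Gram-Schmidt recurrence
  u_1 = v_1
  u_i = v_i − Σ_{j<i} ((v_i · u_j) / (u_j · u_j)) · u_j.

Step by step this gives:
  u_1 = (-1, 0, -3)
  u_2 = (3/2, -1, -1/2)
  u_3 = (-6/5, -2, 2/5)

Orthogonality check:
  u_2 · u_1 = 0 (should be 0)
  u_3 · u_1 = 0 (should be 0)
  u_3 · u_2 = 0 (should be 0)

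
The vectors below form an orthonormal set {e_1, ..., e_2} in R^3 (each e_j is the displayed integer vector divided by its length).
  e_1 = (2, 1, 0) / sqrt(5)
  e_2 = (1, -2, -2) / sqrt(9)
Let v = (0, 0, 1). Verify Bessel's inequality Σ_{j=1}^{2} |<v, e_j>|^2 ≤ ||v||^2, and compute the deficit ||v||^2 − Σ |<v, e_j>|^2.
Σ |<v, e_j>|^2 = 4/9; ||v||^2 = 1; deficit = 5/9

Write each e_j = u_j / sqrt(<u_j, u_j>) where u_j is the displayed integer vector. Then <v, e_j> = <v, u_j> / sqrt(<u_j, u_j>), so |<v, e_j>|^2 = <v, u_j>^2 / <u_j, u_j>.
Coefficients: <v, e_1> = 0/sqrt(5), <v, e_2> = -2/sqrt(9).
Square and sum: Σ |<v, e_j>|^2 = 4/9.
Compute ||v||^2 = v·v = 1.
Deficit = 1 − 4/9 = 5/9 ≥ 0, confirming Bessel's inequality. (The deficit equals ||v − Σ <v,e_j> e_j||^2, the squared distance from v to span{e_j}.)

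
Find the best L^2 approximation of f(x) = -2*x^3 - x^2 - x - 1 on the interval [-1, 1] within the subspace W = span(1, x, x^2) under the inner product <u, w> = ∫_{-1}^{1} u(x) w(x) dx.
g(x) = -x^2 - 11*x/5 - 1

The best approximation g ∈ W is the orthogonal projection of f onto W. Writing g = a_0 + a_1 x + a_2 x^2, the coefficients solve the normal equations G · a = b where
  G_{ij} = <φ_i, φ_j> and b_i = <f, φ_i>, with φ_0 = 1, φ_1 = x, φ_2 = x^2.
G =
  [2, 0, 2/3]
  [0, 2/3, 0]
  [2/3, 0, 2/5],
b = (-8/3, -22/15, -16/15).
Solving gives a_0 = -1, a_1 = -11/5, a_2 = -1, so
  g(x) = -x^2 - 11*x/5 - 1.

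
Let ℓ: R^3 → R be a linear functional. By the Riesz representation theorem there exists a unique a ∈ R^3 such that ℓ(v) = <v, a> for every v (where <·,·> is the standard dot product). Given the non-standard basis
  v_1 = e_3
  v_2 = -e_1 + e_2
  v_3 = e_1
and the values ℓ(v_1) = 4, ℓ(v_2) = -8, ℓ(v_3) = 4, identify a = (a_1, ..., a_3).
a = (4, -4, 4)

Write a = (a_1, ..., a_3) in the standard basis. For each basis vector v_i, ℓ(v_i) = <v_i, a> is a linear equation in the a_j's. Collect the n equations into a matrix system V a = ℓ, where row i of V is v_i (expressed in the standard basis). Since V is invertible (lower-triangular with 1s on the diagonal, up to permutation), solve by back-substitution:
  V =
[[0, 0, 1],
 [-1, 1, 0],
 [1, 0, 0]]
  V a = (4, -8, 4)
Solving gives a = (4, -4, 4).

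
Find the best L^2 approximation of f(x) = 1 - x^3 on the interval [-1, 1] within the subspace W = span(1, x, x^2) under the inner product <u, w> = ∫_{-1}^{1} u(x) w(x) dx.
g(x) = 1 - 3*x/5

The best approximation g ∈ W is the orthogonal projection of f onto W. Writing g = a_0 + a_1 x + a_2 x^2, the coefficients solve the normal equations G · a = b where
  G_{ij} = <φ_i, φ_j> and b_i = <f, φ_i>, with φ_0 = 1, φ_1 = x, φ_2 = x^2.
G =
  [2, 0, 2/3]
  [0, 2/3, 0]
  [2/3, 0, 2/5],
b = (2, -2/5, 2/3).
Solving gives a_0 = 1, a_1 = -3/5, a_2 = 0, so
  g(x) = 1 - 3*x/5.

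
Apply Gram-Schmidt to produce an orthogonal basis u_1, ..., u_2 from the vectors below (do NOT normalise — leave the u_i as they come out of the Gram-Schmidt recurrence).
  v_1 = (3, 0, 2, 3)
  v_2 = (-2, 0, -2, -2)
Orthogonal basis:
  u_1 = (3, 0, 2, 3)
  u_2 = (2/11, 0, -6/11, 2/11)

Apply the Gram-Schmidt recurrence
  u_1 = v_1
  u_i = v_i − Σ_{j<i} ((v_i · u_j) / (u_j · u_j)) · u_j.

Step by step this gives:
  u_1 = (3, 0, 2, 3)
  u_2 = (2/11, 0, -6/11, 2/11)

Orthogonality check:
  u_2 · u_1 = 0 (should be 0)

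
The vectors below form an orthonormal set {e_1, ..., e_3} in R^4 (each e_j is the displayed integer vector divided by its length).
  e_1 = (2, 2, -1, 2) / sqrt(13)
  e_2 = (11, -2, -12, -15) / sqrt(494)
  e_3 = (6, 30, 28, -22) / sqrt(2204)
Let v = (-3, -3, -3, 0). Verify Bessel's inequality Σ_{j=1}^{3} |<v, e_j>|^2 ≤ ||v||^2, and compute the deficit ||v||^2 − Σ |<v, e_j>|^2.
Σ |<v, e_j>|^2 = 1341/58; ||v||^2 = 27; deficit = 225/58

Write each e_j = u_j / sqrt(<u_j, u_j>) where u_j is the displayed integer vector. Then <v, e_j> = <v, u_j> / sqrt(<u_j, u_j>), so |<v, e_j>|^2 = <v, u_j>^2 / <u_j, u_j>.
Coefficients: <v, e_1> = -9/sqrt(13), <v, e_2> = 9/sqrt(494), <v, e_3> = -192/sqrt(2204).
Square and sum: Σ |<v, e_j>|^2 = 1341/58.
Compute ||v||^2 = v·v = 27.
Deficit = 27 − 1341/58 = 225/58 ≥ 0, confirming Bessel's inequality. (The deficit equals ||v − Σ <v,e_j> e_j||^2, the squared distance from v to span{e_j}.)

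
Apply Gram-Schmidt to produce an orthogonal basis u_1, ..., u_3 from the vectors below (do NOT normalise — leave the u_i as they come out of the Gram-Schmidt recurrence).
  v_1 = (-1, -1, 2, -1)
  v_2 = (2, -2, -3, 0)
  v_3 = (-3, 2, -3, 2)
Orthogonal basis:
  u_1 = (-1, -1, 2, -1)
  u_2 = (8/7, -20/7, -9/7, -6/7)
  u_3 = (-276/83, -57/83, -146/83, 41/83)

Apply the Gram-Schmidt recurrence
  u_1 = v_1
  u_i = v_i − Σ_{j<i} ((v_i · u_j) / (u_j · u_j)) · u_j.

Step by step this gives:
  u_1 = (-1, -1, 2, -1)
  u_2 = (8/7, -20/7, -9/7, -6/7)
  u_3 = (-276/83, -57/83, -146/83, 41/83)

Orthogonality check:
  u_2 · u_1 = 0 (should be 0)
  u_3 · u_1 = 0 (should be 0)
  u_3 · u_2 = 0 (should be 0)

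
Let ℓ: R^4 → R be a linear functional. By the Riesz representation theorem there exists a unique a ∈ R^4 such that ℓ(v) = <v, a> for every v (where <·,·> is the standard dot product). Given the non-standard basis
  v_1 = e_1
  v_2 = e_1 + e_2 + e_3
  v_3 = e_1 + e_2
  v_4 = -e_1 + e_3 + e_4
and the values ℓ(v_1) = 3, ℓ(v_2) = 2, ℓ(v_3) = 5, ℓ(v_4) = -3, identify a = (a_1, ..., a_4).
a = (3, 2, -3, 3)

Write a = (a_1, ..., a_4) in the standard basis. For each basis vector v_i, ℓ(v_i) = <v_i, a> is a linear equation in the a_j's. Collect the n equations into a matrix system V a = ℓ, where row i of V is v_i (expressed in the standard basis). Since V is invertible (lower-triangular with 1s on the diagonal, up to permutation), solve by back-substitution:
  V =
[[1, 0, 0, 0],
 [1, 1, 1, 0],
 [1, 1, 0, 0],
 [-1, 0, 1, 1]]
  V a = (3, 2, 5, -3)
Solving gives a = (3, 2, -3, 3).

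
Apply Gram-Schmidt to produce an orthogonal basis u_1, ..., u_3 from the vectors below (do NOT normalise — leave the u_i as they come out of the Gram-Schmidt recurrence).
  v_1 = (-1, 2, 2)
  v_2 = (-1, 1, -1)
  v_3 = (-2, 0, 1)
Orthogonal basis:
  u_1 = (-1, 2, 2)
  u_2 = (-8/9, 7/9, -11/9)
  u_3 = (-18/13, -27/26, 9/26)

Apply the Gram-Schmidt recurrence
  u_1 = v_1
  u_i = v_i − Σ_{j<i} ((v_i · u_j) / (u_j · u_j)) · u_j.

Step by step this gives:
  u_1 = (-1, 2, 2)
  u_2 = (-8/9, 7/9, -11/9)
  u_3 = (-18/13, -27/26, 9/26)

Orthogonality check:
  u_2 · u_1 = 0 (should be 0)
  u_3 · u_1 = 0 (should be 0)
  u_3 · u_2 = 0 (should be 0)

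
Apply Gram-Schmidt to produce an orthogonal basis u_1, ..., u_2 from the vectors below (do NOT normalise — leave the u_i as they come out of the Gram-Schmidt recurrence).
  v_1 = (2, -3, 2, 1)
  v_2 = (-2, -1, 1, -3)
Orthogonal basis:
  u_1 = (2, -3, 2, 1)
  u_2 = (-16/9, -4/3, 11/9, -26/9)

Apply the Gram-Schmidt recurrence
  u_1 = v_1
  u_i = v_i − Σ_{j<i} ((v_i · u_j) / (u_j · u_j)) · u_j.

Step by step this gives:
  u_1 = (2, -3, 2, 1)
  u_2 = (-16/9, -4/3, 11/9, -26/9)

Orthogonality check:
  u_2 · u_1 = 0 (should be 0)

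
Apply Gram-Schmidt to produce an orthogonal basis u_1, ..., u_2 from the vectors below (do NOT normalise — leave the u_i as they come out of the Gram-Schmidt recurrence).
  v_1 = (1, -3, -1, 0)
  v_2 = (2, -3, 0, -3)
Orthogonal basis:
  u_1 = (1, -3, -1, 0)
  u_2 = (1, 0, 1, -3)

Apply the Gram-Schmidt recurrence
  u_1 = v_1
  u_i = v_i − Σ_{j<i} ((v_i · u_j) / (u_j · u_j)) · u_j.

Step by step this gives:
  u_1 = (1, -3, -1, 0)
  u_2 = (1, 0, 1, -3)

Orthogonality check:
  u_2 · u_1 = 0 (should be 0)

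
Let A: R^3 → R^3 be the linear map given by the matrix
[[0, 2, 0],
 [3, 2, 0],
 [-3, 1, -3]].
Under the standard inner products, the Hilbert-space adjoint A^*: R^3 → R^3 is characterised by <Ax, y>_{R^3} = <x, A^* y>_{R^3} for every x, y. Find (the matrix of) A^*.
A^* = A^T =
[[0, 3, -3],
 [2, 2, 1],
 [0, 0, -3]]

For real matrices with standard dot products, the defining identity <Ax, y> = <x, A^* y> gives (Ax)^T y = x^T (A^*) y, i.e. x^T A^T y = x^T (A^*) y. Since this holds for all x, y, we must have A^* = A^T. Therefore
A^* =
[[0, 3, -3],
 [2, 2, 1],
 [0, 0, -3]].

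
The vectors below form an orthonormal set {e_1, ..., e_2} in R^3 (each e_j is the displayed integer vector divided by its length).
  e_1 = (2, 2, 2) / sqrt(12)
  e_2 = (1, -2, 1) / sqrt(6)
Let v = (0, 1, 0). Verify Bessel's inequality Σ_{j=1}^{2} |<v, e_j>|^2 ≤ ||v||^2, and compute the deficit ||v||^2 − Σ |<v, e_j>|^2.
Σ |<v, e_j>|^2 = 1; ||v||^2 = 1; deficit = 0

Write each e_j = u_j / sqrt(<u_j, u_j>) where u_j is the displayed integer vector. Then <v, e_j> = <v, u_j> / sqrt(<u_j, u_j>), so |<v, e_j>|^2 = <v, u_j>^2 / <u_j, u_j>.
Coefficients: <v, e_1> = 2/sqrt(12), <v, e_2> = -2/sqrt(6).
Square and sum: Σ |<v, e_j>|^2 = 1.
Compute ||v||^2 = v·v = 1.
Deficit = 1 − 1 = 0 ≥ 0, confirming Bessel's inequality. (The deficit equals ||v − Σ <v,e_j> e_j||^2, the squared distance from v to span{e_j}.)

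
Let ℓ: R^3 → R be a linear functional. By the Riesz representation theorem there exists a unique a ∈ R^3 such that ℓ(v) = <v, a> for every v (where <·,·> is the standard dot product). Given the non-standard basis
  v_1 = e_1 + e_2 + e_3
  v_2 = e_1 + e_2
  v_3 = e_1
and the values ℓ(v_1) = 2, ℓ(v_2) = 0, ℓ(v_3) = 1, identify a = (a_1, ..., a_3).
a = (1, -1, 2)

Write a = (a_1, ..., a_3) in the standard basis. For each basis vector v_i, ℓ(v_i) = <v_i, a> is a linear equation in the a_j's. Collect the n equations into a matrix system V a = ℓ, where row i of V is v_i (expressed in the standard basis). Since V is invertible (lower-triangular with 1s on the diagonal, up to permutation), solve by back-substitution:
  V =
[[1, 1, 1],
 [1, 1, 0],
 [1, 0, 0]]
  V a = (2, 0, 1)
Solving gives a = (1, -1, 2).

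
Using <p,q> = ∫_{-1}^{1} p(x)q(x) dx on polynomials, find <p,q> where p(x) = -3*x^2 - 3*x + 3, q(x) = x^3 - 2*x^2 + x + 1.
<p,q> = -4/5

Expand the product: p(x)·q(x) = -3*x^5 + 3*x^4 + 6*x^3 - 12*x^2 + 3.
∫_{-1}^{1} of each monomial x^k gives [2/(k+1) if k even, 0 if k odd]. Integrating term-by-term (or equivalently evaluating the antiderivative F(x) = -x^6/2 + 3*x^5/5 + 3*x^4/2 - 4*x^3 + 3*x at the endpoints):
  F(1) − F(−1) = 3/5 − (7/5) = -4/5.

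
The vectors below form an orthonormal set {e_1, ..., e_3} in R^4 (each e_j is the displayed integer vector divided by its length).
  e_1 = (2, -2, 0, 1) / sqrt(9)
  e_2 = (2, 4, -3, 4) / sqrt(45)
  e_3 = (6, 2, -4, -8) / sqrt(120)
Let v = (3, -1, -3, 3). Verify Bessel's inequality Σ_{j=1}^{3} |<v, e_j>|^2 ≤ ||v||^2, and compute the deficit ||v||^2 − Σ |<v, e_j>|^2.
Σ |<v, e_j>|^2 = 76/3; ||v||^2 = 28; deficit = 8/3

Write each e_j = u_j / sqrt(<u_j, u_j>) where u_j is the displayed integer vector. Then <v, e_j> = <v, u_j> / sqrt(<u_j, u_j>), so |<v, e_j>|^2 = <v, u_j>^2 / <u_j, u_j>.
Coefficients: <v, e_1> = 11/sqrt(9), <v, e_2> = 23/sqrt(45), <v, e_3> = 4/sqrt(120).
Square and sum: Σ |<v, e_j>|^2 = 76/3.
Compute ||v||^2 = v·v = 28.
Deficit = 28 − 76/3 = 8/3 ≥ 0, confirming Bessel's inequality. (The deficit equals ||v − Σ <v,e_j> e_j||^2, the squared distance from v to span{e_j}.)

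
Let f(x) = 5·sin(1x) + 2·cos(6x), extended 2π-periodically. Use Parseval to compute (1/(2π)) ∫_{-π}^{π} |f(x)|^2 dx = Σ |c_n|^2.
Σ |c_n|^2 = 29/2

Expand |f|^2 and use orthogonality of {sin(nx), cos(mx)} on [-π, π]:
  ∫_{-π}^{π} sin(nx)^2 dx = π, ∫ cos(mx)^2 dx = π, and cross terms integrate to 0.
So ∫_{-π}^{π} f(x)^2 dx = 5^2 · π + 2^2 · π = (25 + 4)π.
Divide by 2π: (25 + 4)/2 = 29/2.
By Parseval, this equals Σ |c_n|^2.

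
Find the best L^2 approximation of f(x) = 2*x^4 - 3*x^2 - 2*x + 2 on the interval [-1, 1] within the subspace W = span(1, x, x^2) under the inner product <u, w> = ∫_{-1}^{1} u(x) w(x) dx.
g(x) = -9*x^2/7 - 2*x + 64/35

The best approximation g ∈ W is the orthogonal projection of f onto W. Writing g = a_0 + a_1 x + a_2 x^2, the coefficients solve the normal equations G · a = b where
  G_{ij} = <φ_i, φ_j> and b_i = <f, φ_i>, with φ_0 = 1, φ_1 = x, φ_2 = x^2.
G =
  [2, 0, 2/3]
  [0, 2/3, 0]
  [2/3, 0, 2/5],
b = (14/5, -4/3, 74/105).
Solving gives a_0 = 64/35, a_1 = -2, a_2 = -9/7, so
  g(x) = -9*x^2/7 - 2*x + 64/35.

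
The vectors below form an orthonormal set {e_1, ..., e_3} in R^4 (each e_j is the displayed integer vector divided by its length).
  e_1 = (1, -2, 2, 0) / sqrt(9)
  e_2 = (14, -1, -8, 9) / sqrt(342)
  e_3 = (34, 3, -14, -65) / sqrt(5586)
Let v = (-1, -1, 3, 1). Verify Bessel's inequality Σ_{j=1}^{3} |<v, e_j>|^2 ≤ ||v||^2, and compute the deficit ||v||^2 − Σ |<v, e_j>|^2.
Σ |<v, e_j>|^2 = 561/49; ||v||^2 = 12; deficit = 27/49

Write each e_j = u_j / sqrt(<u_j, u_j>) where u_j is the displayed integer vector. Then <v, e_j> = <v, u_j> / sqrt(<u_j, u_j>), so |<v, e_j>|^2 = <v, u_j>^2 / <u_j, u_j>.
Coefficients: <v, e_1> = 7/sqrt(9), <v, e_2> = -28/sqrt(342), <v, e_3> = -144/sqrt(5586).
Square and sum: Σ |<v, e_j>|^2 = 561/49.
Compute ||v||^2 = v·v = 12.
Deficit = 12 − 561/49 = 27/49 ≥ 0, confirming Bessel's inequality. (The deficit equals ||v − Σ <v,e_j> e_j||^2, the squared distance from v to span{e_j}.)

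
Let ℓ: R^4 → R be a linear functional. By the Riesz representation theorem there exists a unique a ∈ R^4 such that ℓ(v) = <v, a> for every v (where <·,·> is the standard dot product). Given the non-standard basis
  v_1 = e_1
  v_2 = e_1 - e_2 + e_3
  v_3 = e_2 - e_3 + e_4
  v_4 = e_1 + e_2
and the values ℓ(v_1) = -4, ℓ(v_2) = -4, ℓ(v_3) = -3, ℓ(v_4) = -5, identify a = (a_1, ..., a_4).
a = (-4, -1, -1, -3)

Write a = (a_1, ..., a_4) in the standard basis. For each basis vector v_i, ℓ(v_i) = <v_i, a> is a linear equation in the a_j's. Collect the n equations into a matrix system V a = ℓ, where row i of V is v_i (expressed in the standard basis). Since V is invertible (lower-triangular with 1s on the diagonal, up to permutation), solve by back-substitution:
  V =
[[1, 0, 0, 0],
 [1, -1, 1, 0],
 [0, 1, -1, 1],
 [1, 1, 0, 0]]
  V a = (-4, -4, -3, -5)
Solving gives a = (-4, -1, -1, -3).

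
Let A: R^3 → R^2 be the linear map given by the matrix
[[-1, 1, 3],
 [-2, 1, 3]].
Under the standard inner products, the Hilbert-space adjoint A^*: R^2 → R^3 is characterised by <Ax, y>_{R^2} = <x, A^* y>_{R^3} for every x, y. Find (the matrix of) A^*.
A^* = A^T =
[[-1, -2],
 [1, 1],
 [3, 3]]

For real matrices with standard dot products, the defining identity <Ax, y> = <x, A^* y> gives (Ax)^T y = x^T (A^*) y, i.e. x^T A^T y = x^T (A^*) y. Since this holds for all x, y, we must have A^* = A^T. Therefore
A^* =
[[-1, -2],
 [1, 1],
 [3, 3]].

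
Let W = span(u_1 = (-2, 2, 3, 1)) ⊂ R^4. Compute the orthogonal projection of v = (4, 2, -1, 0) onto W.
proj_W(v) = (7/9, -7/9, -7/6, -7/18)

Set up U = [u_1 | ... | u_1] ∈ R^(4×1). The projector onto W = col(U) is P = U (U^T U)^(-1) U^T.
Compute U^T U =
  [18],
and U^T v = (-7).
Solve U^T U · c = U^T v for the coefficients: c = (-7/18). The projection is proj_W(v) = U c.
Check: (v - proj_W(v)) · u_1 = 0  (should be 0).
Result: proj_W(v) = (7/9, -7/9, -7/6, -7/18).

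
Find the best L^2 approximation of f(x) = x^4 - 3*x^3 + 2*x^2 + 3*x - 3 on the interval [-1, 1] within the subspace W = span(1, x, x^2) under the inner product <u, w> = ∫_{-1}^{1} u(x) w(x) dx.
g(x) = 20*x^2/7 + 6*x/5 - 108/35

The best approximation g ∈ W is the orthogonal projection of f onto W. Writing g = a_0 + a_1 x + a_2 x^2, the coefficients solve the normal equations G · a = b where
  G_{ij} = <φ_i, φ_j> and b_i = <f, φ_i>, with φ_0 = 1, φ_1 = x, φ_2 = x^2.
G =
  [2, 0, 2/3]
  [0, 2/3, 0]
  [2/3, 0, 2/5],
b = (-64/15, 4/5, -32/35).
Solving gives a_0 = -108/35, a_1 = 6/5, a_2 = 20/7, so
  g(x) = 20*x^2/7 + 6*x/5 - 108/35.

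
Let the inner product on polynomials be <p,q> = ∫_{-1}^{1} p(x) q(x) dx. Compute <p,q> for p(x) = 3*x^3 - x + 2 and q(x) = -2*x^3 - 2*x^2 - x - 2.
<p,q> = -424/35

Expand the product: p(x)·q(x) = -6*x^6 - 6*x^5 - x^4 - 8*x^3 - 3*x^2 - 4.
∫_{-1}^{1} of each monomial x^k gives [2/(k+1) if k even, 0 if k odd]. Integrating term-by-term (or equivalently evaluating the antiderivative F(x) = -6*x^7/7 - x^6 - x^5/5 - 2*x^4 - x^3 - 4*x at the endpoints):
  F(1) − F(−1) = -317/35 − (107/35) = -424/35.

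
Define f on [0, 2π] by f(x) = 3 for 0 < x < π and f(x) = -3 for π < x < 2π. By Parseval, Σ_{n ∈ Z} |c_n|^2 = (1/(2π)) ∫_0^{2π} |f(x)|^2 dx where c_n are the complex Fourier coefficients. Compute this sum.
Σ |c_n|^2 = 9

Parseval equates the L^2 energy of f (normalised by 1/(2π)) with the ℓ^2 sum of its Fourier coefficients: (1/(2π)) ∫_0^{2π} |f|^2 = Σ |c_n|^2.
Compute the left side: (1/(2π)) [∫_0^π 3^2 dx + ∫_π^{2π} (-3)^2 dx] = (1/(2π)) · (9π + 9π) = (9 + 9)/2 = 9.
So Σ_{n ∈ Z} |c_n|^2 = 9.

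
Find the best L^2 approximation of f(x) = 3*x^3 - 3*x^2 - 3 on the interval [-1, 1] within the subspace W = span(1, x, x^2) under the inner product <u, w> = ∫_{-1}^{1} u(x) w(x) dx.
g(x) = -3*x^2 + 9*x/5 - 3

The best approximation g ∈ W is the orthogonal projection of f onto W. Writing g = a_0 + a_1 x + a_2 x^2, the coefficients solve the normal equations G · a = b where
  G_{ij} = <φ_i, φ_j> and b_i = <f, φ_i>, with φ_0 = 1, φ_1 = x, φ_2 = x^2.
G =
  [2, 0, 2/3]
  [0, 2/3, 0]
  [2/3, 0, 2/5],
b = (-8, 6/5, -16/5).
Solving gives a_0 = -3, a_1 = 9/5, a_2 = -3, so
  g(x) = -3*x^2 + 9*x/5 - 3.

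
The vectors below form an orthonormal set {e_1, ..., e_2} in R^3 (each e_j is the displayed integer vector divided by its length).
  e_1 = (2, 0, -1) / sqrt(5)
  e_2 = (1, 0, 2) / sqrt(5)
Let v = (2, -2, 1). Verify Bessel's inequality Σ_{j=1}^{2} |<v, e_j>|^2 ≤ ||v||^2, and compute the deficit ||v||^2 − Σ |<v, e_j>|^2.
Σ |<v, e_j>|^2 = 5; ||v||^2 = 9; deficit = 4

Write each e_j = u_j / sqrt(<u_j, u_j>) where u_j is the displayed integer vector. Then <v, e_j> = <v, u_j> / sqrt(<u_j, u_j>), so |<v, e_j>|^2 = <v, u_j>^2 / <u_j, u_j>.
Coefficients: <v, e_1> = 3/sqrt(5), <v, e_2> = 4/sqrt(5).
Square and sum: Σ |<v, e_j>|^2 = 5.
Compute ||v||^2 = v·v = 9.
Deficit = 9 − 5 = 4 ≥ 0, confirming Bessel's inequality. (The deficit equals ||v − Σ <v,e_j> e_j||^2, the squared distance from v to span{e_j}.)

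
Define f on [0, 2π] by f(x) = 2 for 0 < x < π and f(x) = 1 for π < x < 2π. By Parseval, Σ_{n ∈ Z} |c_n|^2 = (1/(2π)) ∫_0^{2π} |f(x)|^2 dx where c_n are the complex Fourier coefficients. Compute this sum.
Σ |c_n|^2 = 5/2

Parseval equates the L^2 energy of f (normalised by 1/(2π)) with the ℓ^2 sum of its Fourier coefficients: (1/(2π)) ∫_0^{2π} |f|^2 = Σ |c_n|^2.
Compute the left side: (1/(2π)) [∫_0^π 2^2 dx + ∫_π^{2π} 1^2 dx] = (1/(2π)) · (4π + 1π) = (4 + 1)/2 = 5/2.
So Σ_{n ∈ Z} |c_n|^2 = 5/2.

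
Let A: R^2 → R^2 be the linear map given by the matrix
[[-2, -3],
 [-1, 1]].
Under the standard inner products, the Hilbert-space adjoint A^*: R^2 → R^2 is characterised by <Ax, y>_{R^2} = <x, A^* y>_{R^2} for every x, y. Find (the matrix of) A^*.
A^* = A^T =
[[-2, -1],
 [-3, 1]]

For real matrices with standard dot products, the defining identity <Ax, y> = <x, A^* y> gives (Ax)^T y = x^T (A^*) y, i.e. x^T A^T y = x^T (A^*) y. Since this holds for all x, y, we must have A^* = A^T. Therefore
A^* =
[[-2, -1],
 [-3, 1]].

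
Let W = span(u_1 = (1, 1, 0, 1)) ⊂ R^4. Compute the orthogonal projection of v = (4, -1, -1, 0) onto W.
proj_W(v) = (1, 1, 0, 1)

Set up U = [u_1 | ... | u_1] ∈ R^(4×1). The projector onto W = col(U) is P = U (U^T U)^(-1) U^T.
Compute U^T U =
  [3],
and U^T v = (3).
Solve U^T U · c = U^T v for the coefficients: c = (1). The projection is proj_W(v) = U c.
Check: (v - proj_W(v)) · u_1 = 0  (should be 0).
Result: proj_W(v) = (1, 1, 0, 1).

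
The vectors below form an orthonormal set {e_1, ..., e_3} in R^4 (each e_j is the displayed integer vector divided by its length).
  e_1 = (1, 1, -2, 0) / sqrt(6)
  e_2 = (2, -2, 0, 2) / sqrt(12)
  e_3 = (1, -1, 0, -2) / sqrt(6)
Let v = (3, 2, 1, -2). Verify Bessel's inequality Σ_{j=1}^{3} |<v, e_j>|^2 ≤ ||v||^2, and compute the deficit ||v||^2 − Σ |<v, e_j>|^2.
Σ |<v, e_j>|^2 = 6; ||v||^2 = 18; deficit = 12

Write each e_j = u_j / sqrt(<u_j, u_j>) where u_j is the displayed integer vector. Then <v, e_j> = <v, u_j> / sqrt(<u_j, u_j>), so |<v, e_j>|^2 = <v, u_j>^2 / <u_j, u_j>.
Coefficients: <v, e_1> = 3/sqrt(6), <v, e_2> = -2/sqrt(12), <v, e_3> = 5/sqrt(6).
Square and sum: Σ |<v, e_j>|^2 = 6.
Compute ||v||^2 = v·v = 18.
Deficit = 18 − 6 = 12 ≥ 0, confirming Bessel's inequality. (The deficit equals ||v − Σ <v,e_j> e_j||^2, the squared distance from v to span{e_j}.)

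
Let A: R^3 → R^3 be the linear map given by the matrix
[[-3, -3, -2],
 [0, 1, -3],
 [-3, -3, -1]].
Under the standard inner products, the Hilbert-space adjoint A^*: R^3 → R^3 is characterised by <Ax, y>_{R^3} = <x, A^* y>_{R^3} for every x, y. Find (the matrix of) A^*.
A^* = A^T =
[[-3, 0, -3],
 [-3, 1, -3],
 [-2, -3, -1]]

For real matrices with standard dot products, the defining identity <Ax, y> = <x, A^* y> gives (Ax)^T y = x^T (A^*) y, i.e. x^T A^T y = x^T (A^*) y. Since this holds for all x, y, we must have A^* = A^T. Therefore
A^* =
[[-3, 0, -3],
 [-3, 1, -3],
 [-2, -3, -1]].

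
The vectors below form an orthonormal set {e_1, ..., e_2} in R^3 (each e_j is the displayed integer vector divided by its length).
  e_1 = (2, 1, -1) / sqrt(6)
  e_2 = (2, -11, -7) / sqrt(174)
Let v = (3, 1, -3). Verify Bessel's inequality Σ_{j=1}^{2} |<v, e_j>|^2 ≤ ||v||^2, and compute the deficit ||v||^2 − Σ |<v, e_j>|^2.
Σ |<v, e_j>|^2 = 526/29; ||v||^2 = 19; deficit = 25/29

Write each e_j = u_j / sqrt(<u_j, u_j>) where u_j is the displayed integer vector. Then <v, e_j> = <v, u_j> / sqrt(<u_j, u_j>), so |<v, e_j>|^2 = <v, u_j>^2 / <u_j, u_j>.
Coefficients: <v, e_1> = 10/sqrt(6), <v, e_2> = 16/sqrt(174).
Square and sum: Σ |<v, e_j>|^2 = 526/29.
Compute ||v||^2 = v·v = 19.
Deficit = 19 − 526/29 = 25/29 ≥ 0, confirming Bessel's inequality. (The deficit equals ||v − Σ <v,e_j> e_j||^2, the squared distance from v to span{e_j}.)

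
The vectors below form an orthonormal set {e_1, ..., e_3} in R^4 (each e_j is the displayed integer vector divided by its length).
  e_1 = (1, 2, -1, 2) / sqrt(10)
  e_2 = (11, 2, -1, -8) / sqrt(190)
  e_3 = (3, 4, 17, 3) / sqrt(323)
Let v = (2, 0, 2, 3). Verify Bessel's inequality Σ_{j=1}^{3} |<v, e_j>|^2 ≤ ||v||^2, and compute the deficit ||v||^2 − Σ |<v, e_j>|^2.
Σ |<v, e_j>|^2 = 189/17; ||v||^2 = 17; deficit = 100/17

Write each e_j = u_j / sqrt(<u_j, u_j>) where u_j is the displayed integer vector. Then <v, e_j> = <v, u_j> / sqrt(<u_j, u_j>), so |<v, e_j>|^2 = <v, u_j>^2 / <u_j, u_j>.
Coefficients: <v, e_1> = 6/sqrt(10), <v, e_2> = -4/sqrt(190), <v, e_3> = 49/sqrt(323).
Square and sum: Σ |<v, e_j>|^2 = 189/17.
Compute ||v||^2 = v·v = 17.
Deficit = 17 − 189/17 = 100/17 ≥ 0, confirming Bessel's inequality. (The deficit equals ||v − Σ <v,e_j> e_j||^2, the squared distance from v to span{e_j}.)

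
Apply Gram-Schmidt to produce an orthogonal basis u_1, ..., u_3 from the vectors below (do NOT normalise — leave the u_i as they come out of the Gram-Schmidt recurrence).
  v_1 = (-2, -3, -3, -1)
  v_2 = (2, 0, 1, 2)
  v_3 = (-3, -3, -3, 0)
Orthogonal basis:
  u_1 = (-2, -3, -3, -1)
  u_2 = (28/23, -27/23, -4/23, 37/23)
  u_3 = (-1, 3/14, 1/7, 13/14)

Apply the Gram-Schmidt recurrence
  u_1 = v_1
  u_i = v_i − Σ_{j<i} ((v_i · u_j) / (u_j · u_j)) · u_j.

Step by step this gives:
  u_1 = (-2, -3, -3, -1)
  u_2 = (28/23, -27/23, -4/23, 37/23)
  u_3 = (-1, 3/14, 1/7, 13/14)

Orthogonality check:
  u_2 · u_1 = 0 (should be 0)
  u_3 · u_1 = 0 (should be 0)
  u_3 · u_2 = 0 (should be 0)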